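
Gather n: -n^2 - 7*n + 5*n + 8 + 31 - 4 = -n^2 - 2*n + 35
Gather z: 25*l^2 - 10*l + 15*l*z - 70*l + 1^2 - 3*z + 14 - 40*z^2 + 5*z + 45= 25*l^2 - 80*l - 40*z^2 + z*(15*l + 2) + 60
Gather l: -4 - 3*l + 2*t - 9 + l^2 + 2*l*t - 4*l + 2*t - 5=l^2 + l*(2*t - 7) + 4*t - 18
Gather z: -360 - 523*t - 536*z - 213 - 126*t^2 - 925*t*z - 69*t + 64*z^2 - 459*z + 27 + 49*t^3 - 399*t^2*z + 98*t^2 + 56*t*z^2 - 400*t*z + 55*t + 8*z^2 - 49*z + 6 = 49*t^3 - 28*t^2 - 537*t + z^2*(56*t + 72) + z*(-399*t^2 - 1325*t - 1044) - 540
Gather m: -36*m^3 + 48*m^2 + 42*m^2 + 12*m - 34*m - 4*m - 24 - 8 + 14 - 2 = -36*m^3 + 90*m^2 - 26*m - 20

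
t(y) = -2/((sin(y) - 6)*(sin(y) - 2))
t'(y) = 2*cos(y)/((sin(y) - 6)*(sin(y) - 2)^2) + 2*cos(y)/((sin(y) - 6)^2*(sin(y) - 2))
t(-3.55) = -0.22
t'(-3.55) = 0.16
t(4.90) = -0.10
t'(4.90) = -0.01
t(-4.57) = -0.40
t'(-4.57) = 0.07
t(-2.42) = -0.11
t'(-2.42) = 0.04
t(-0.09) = -0.16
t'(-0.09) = -0.10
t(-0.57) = -0.12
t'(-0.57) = -0.06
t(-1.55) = -0.10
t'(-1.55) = -0.00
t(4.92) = -0.10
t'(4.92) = -0.01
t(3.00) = -0.18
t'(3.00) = 0.13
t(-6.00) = -0.20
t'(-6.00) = -0.15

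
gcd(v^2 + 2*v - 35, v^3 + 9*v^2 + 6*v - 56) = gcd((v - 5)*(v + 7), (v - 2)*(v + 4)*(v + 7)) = v + 7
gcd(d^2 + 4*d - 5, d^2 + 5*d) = d + 5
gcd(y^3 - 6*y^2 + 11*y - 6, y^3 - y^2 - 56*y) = 1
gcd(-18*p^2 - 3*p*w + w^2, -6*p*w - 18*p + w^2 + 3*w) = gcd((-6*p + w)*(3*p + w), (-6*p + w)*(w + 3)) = 6*p - w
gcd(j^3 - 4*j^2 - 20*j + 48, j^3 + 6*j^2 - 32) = j^2 + 2*j - 8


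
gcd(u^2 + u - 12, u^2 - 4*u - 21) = 1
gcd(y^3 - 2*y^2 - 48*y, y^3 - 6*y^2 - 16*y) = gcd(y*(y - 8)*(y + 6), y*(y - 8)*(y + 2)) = y^2 - 8*y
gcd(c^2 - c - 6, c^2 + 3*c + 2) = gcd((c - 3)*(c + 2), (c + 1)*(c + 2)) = c + 2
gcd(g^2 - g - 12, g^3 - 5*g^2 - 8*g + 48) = g^2 - g - 12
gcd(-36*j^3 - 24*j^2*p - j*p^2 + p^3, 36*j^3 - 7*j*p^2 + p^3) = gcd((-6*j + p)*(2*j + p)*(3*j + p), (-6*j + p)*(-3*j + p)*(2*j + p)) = -12*j^2 - 4*j*p + p^2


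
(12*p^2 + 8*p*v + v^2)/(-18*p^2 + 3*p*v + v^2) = (-2*p - v)/(3*p - v)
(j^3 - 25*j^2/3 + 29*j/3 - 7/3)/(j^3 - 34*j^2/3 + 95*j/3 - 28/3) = (j - 1)/(j - 4)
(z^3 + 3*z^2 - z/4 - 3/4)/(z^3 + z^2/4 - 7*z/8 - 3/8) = 2*(2*z^2 + 5*z - 3)/(4*z^2 - z - 3)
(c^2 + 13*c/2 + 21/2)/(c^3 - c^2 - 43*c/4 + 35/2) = 2*(c + 3)/(2*c^2 - 9*c + 10)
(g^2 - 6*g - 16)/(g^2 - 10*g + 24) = (g^2 - 6*g - 16)/(g^2 - 10*g + 24)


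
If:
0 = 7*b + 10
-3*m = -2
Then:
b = -10/7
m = 2/3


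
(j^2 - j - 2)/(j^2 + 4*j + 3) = (j - 2)/(j + 3)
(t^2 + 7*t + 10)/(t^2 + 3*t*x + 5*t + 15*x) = (t + 2)/(t + 3*x)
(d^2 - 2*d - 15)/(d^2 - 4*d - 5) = (d + 3)/(d + 1)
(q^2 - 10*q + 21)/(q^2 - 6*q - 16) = (-q^2 + 10*q - 21)/(-q^2 + 6*q + 16)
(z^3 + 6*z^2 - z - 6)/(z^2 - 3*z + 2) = (z^2 + 7*z + 6)/(z - 2)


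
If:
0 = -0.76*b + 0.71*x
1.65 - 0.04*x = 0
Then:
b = 38.54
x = 41.25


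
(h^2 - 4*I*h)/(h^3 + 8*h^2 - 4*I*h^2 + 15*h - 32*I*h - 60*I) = h/(h^2 + 8*h + 15)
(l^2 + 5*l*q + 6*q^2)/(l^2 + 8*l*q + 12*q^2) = (l + 3*q)/(l + 6*q)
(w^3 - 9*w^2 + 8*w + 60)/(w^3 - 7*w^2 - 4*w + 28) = (w^2 - 11*w + 30)/(w^2 - 9*w + 14)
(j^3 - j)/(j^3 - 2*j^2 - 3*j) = (j - 1)/(j - 3)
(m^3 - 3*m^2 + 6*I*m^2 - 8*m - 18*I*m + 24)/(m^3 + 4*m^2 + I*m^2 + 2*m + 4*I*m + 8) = (m^2 + m*(-3 + 4*I) - 12*I)/(m^2 + m*(4 - I) - 4*I)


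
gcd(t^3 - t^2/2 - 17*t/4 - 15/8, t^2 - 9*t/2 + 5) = t - 5/2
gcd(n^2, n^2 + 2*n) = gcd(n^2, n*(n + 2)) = n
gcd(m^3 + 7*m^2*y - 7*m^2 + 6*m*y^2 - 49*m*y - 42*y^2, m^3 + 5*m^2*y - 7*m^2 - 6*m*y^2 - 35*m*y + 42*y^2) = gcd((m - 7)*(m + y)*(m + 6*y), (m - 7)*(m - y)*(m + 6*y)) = m^2 + 6*m*y - 7*m - 42*y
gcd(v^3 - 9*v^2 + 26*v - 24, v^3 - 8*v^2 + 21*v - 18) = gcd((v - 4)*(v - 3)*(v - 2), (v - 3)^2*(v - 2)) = v^2 - 5*v + 6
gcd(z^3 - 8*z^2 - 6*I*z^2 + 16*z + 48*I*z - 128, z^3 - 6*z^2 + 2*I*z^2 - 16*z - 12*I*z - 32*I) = z^2 + z*(-8 + 2*I) - 16*I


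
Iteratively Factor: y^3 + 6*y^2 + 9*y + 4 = (y + 1)*(y^2 + 5*y + 4) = (y + 1)*(y + 4)*(y + 1)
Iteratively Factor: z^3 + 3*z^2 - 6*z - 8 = (z + 4)*(z^2 - z - 2) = (z + 1)*(z + 4)*(z - 2)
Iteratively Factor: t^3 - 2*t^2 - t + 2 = (t - 1)*(t^2 - t - 2) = (t - 1)*(t + 1)*(t - 2)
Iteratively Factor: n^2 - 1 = (n - 1)*(n + 1)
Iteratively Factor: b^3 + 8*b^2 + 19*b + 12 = (b + 3)*(b^2 + 5*b + 4) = (b + 3)*(b + 4)*(b + 1)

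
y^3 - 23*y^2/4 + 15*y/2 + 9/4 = (y - 3)^2*(y + 1/4)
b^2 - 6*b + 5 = (b - 5)*(b - 1)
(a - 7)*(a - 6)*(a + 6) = a^3 - 7*a^2 - 36*a + 252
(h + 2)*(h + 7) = h^2 + 9*h + 14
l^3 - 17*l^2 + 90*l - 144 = (l - 8)*(l - 6)*(l - 3)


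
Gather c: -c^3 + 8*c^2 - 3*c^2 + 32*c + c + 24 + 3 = -c^3 + 5*c^2 + 33*c + 27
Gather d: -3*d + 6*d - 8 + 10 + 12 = 3*d + 14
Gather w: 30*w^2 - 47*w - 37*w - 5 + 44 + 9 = 30*w^2 - 84*w + 48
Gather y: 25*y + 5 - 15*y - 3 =10*y + 2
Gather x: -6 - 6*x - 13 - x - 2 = -7*x - 21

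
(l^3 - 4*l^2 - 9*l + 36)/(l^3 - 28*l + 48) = (l^2 - 9)/(l^2 + 4*l - 12)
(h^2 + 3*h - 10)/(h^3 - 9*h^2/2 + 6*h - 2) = 2*(h + 5)/(2*h^2 - 5*h + 2)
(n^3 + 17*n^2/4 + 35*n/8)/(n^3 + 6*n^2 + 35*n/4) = (4*n + 7)/(2*(2*n + 7))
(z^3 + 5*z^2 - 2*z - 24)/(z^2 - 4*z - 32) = (z^2 + z - 6)/(z - 8)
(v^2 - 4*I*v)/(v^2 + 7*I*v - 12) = v*(v - 4*I)/(v^2 + 7*I*v - 12)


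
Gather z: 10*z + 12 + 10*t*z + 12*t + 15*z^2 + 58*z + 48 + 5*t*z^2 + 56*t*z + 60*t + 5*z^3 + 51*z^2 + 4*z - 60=72*t + 5*z^3 + z^2*(5*t + 66) + z*(66*t + 72)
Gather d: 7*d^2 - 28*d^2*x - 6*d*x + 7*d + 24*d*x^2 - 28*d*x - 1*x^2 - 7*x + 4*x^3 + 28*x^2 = d^2*(7 - 28*x) + d*(24*x^2 - 34*x + 7) + 4*x^3 + 27*x^2 - 7*x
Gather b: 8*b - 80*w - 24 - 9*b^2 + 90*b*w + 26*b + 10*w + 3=-9*b^2 + b*(90*w + 34) - 70*w - 21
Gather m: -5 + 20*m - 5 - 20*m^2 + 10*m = -20*m^2 + 30*m - 10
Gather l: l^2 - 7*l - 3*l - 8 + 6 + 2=l^2 - 10*l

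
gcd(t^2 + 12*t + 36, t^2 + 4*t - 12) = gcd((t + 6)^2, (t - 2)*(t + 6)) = t + 6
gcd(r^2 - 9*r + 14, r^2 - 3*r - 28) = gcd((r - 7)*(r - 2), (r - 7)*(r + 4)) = r - 7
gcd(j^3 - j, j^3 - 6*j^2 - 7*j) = j^2 + j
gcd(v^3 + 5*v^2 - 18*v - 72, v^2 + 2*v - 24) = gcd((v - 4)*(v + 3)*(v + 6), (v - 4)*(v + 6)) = v^2 + 2*v - 24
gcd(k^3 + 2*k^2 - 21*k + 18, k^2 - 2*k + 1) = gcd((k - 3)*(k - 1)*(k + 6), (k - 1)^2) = k - 1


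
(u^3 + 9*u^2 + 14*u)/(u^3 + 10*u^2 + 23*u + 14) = u/(u + 1)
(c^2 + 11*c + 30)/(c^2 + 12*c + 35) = (c + 6)/(c + 7)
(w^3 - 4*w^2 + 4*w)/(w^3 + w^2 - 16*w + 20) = w/(w + 5)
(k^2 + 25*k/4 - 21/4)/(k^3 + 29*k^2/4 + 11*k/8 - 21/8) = 2*(4*k - 3)/(8*k^2 + 2*k - 3)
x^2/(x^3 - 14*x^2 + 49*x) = x/(x^2 - 14*x + 49)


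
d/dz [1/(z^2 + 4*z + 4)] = 2*(-z - 2)/(z^2 + 4*z + 4)^2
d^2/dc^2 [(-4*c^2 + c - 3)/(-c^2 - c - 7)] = 10*(-c^3 - 15*c^2 + 6*c + 37)/(c^6 + 3*c^5 + 24*c^4 + 43*c^3 + 168*c^2 + 147*c + 343)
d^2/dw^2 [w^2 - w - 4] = 2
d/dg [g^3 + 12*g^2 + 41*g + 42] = 3*g^2 + 24*g + 41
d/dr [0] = 0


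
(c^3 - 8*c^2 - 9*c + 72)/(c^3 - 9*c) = (c - 8)/c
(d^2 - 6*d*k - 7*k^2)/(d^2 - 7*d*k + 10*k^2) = (d^2 - 6*d*k - 7*k^2)/(d^2 - 7*d*k + 10*k^2)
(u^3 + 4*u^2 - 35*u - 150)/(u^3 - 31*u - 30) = (u + 5)/(u + 1)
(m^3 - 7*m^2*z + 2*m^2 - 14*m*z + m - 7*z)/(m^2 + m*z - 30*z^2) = (m^3 - 7*m^2*z + 2*m^2 - 14*m*z + m - 7*z)/(m^2 + m*z - 30*z^2)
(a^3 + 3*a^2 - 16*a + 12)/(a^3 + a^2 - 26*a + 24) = (a - 2)/(a - 4)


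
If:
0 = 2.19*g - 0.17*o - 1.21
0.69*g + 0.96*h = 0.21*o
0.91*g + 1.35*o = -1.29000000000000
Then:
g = 0.45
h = -0.60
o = -1.26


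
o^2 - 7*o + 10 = (o - 5)*(o - 2)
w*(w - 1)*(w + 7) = w^3 + 6*w^2 - 7*w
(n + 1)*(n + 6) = n^2 + 7*n + 6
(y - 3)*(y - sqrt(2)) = y^2 - 3*y - sqrt(2)*y + 3*sqrt(2)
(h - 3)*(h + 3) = h^2 - 9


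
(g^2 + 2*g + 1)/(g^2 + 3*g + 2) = (g + 1)/(g + 2)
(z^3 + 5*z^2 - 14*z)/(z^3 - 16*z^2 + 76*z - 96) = z*(z + 7)/(z^2 - 14*z + 48)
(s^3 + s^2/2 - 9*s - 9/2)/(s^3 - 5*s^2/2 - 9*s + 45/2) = (2*s + 1)/(2*s - 5)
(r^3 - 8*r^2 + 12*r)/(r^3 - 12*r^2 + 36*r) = (r - 2)/(r - 6)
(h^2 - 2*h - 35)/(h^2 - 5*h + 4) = (h^2 - 2*h - 35)/(h^2 - 5*h + 4)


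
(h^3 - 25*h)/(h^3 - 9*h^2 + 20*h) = (h + 5)/(h - 4)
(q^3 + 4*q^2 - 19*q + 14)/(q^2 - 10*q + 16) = (q^2 + 6*q - 7)/(q - 8)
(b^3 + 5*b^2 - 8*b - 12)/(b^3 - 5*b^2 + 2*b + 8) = (b + 6)/(b - 4)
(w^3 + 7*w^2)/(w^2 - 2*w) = w*(w + 7)/(w - 2)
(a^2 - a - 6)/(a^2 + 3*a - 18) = (a + 2)/(a + 6)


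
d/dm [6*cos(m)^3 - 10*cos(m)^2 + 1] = 2*(10 - 9*cos(m))*sin(m)*cos(m)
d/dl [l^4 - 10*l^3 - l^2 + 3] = 2*l*(2*l^2 - 15*l - 1)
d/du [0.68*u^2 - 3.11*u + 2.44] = 1.36*u - 3.11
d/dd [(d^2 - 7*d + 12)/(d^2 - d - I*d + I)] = ((2*d - 7)*(d^2 - d - I*d + I) + (-2*d + 1 + I)*(d^2 - 7*d + 12))/(d^2 - d - I*d + I)^2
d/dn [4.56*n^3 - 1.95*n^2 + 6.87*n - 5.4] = 13.68*n^2 - 3.9*n + 6.87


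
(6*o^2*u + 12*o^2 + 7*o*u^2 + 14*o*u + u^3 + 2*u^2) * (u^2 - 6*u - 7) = 6*o^2*u^3 - 24*o^2*u^2 - 114*o^2*u - 84*o^2 + 7*o*u^4 - 28*o*u^3 - 133*o*u^2 - 98*o*u + u^5 - 4*u^4 - 19*u^3 - 14*u^2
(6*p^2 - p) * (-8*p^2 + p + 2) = -48*p^4 + 14*p^3 + 11*p^2 - 2*p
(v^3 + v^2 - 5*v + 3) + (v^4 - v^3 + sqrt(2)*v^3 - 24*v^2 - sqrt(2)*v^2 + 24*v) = v^4 + sqrt(2)*v^3 - 23*v^2 - sqrt(2)*v^2 + 19*v + 3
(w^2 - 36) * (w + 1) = w^3 + w^2 - 36*w - 36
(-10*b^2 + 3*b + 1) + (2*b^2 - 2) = -8*b^2 + 3*b - 1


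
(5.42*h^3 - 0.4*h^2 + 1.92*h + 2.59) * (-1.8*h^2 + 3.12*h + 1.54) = -9.756*h^5 + 17.6304*h^4 + 3.6428*h^3 + 0.7124*h^2 + 11.0376*h + 3.9886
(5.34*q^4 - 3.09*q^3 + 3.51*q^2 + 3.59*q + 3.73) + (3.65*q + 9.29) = 5.34*q^4 - 3.09*q^3 + 3.51*q^2 + 7.24*q + 13.02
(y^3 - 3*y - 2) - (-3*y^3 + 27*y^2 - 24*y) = 4*y^3 - 27*y^2 + 21*y - 2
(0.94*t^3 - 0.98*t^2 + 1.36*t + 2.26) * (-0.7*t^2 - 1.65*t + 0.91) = -0.658*t^5 - 0.865*t^4 + 1.5204*t^3 - 4.7178*t^2 - 2.4914*t + 2.0566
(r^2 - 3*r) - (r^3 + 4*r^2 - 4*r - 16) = -r^3 - 3*r^2 + r + 16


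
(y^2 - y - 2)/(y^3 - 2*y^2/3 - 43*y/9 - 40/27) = 27*(-y^2 + y + 2)/(-27*y^3 + 18*y^2 + 129*y + 40)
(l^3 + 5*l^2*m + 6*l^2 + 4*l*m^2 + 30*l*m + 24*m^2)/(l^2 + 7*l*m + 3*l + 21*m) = (l^3 + 5*l^2*m + 6*l^2 + 4*l*m^2 + 30*l*m + 24*m^2)/(l^2 + 7*l*m + 3*l + 21*m)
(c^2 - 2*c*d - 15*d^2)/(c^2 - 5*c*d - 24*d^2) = (c - 5*d)/(c - 8*d)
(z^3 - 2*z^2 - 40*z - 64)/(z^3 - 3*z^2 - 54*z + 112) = (z^2 + 6*z + 8)/(z^2 + 5*z - 14)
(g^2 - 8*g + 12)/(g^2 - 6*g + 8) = (g - 6)/(g - 4)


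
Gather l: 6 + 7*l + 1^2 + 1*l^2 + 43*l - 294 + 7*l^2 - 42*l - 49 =8*l^2 + 8*l - 336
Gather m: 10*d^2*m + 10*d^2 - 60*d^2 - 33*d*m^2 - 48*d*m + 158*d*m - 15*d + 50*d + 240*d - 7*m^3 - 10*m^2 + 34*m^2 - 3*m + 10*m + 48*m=-50*d^2 + 275*d - 7*m^3 + m^2*(24 - 33*d) + m*(10*d^2 + 110*d + 55)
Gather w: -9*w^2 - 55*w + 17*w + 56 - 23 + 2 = -9*w^2 - 38*w + 35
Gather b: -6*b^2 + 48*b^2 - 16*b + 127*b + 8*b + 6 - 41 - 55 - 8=42*b^2 + 119*b - 98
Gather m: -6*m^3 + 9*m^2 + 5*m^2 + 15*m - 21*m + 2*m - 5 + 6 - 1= -6*m^3 + 14*m^2 - 4*m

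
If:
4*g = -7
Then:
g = -7/4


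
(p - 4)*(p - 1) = p^2 - 5*p + 4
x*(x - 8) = x^2 - 8*x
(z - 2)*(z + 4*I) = z^2 - 2*z + 4*I*z - 8*I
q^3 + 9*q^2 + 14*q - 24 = (q - 1)*(q + 4)*(q + 6)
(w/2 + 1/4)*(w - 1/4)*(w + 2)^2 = w^4/2 + 17*w^3/8 + 39*w^2/16 + w/4 - 1/4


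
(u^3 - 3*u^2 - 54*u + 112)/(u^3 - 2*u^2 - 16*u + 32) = (u^2 - u - 56)/(u^2 - 16)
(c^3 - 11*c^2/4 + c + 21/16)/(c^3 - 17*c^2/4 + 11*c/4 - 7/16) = (16*c^3 - 44*c^2 + 16*c + 21)/(16*c^3 - 68*c^2 + 44*c - 7)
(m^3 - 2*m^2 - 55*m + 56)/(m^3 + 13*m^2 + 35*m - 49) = (m - 8)/(m + 7)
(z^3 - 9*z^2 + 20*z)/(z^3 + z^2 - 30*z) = (z - 4)/(z + 6)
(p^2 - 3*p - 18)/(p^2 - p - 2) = (-p^2 + 3*p + 18)/(-p^2 + p + 2)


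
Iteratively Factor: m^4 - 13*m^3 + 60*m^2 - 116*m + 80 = (m - 4)*(m^3 - 9*m^2 + 24*m - 20) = (m - 5)*(m - 4)*(m^2 - 4*m + 4) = (m - 5)*(m - 4)*(m - 2)*(m - 2)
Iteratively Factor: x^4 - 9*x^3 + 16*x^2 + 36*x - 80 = (x - 5)*(x^3 - 4*x^2 - 4*x + 16) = (x - 5)*(x - 4)*(x^2 - 4) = (x - 5)*(x - 4)*(x + 2)*(x - 2)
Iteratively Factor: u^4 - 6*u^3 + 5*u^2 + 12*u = (u + 1)*(u^3 - 7*u^2 + 12*u) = u*(u + 1)*(u^2 - 7*u + 12) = u*(u - 4)*(u + 1)*(u - 3)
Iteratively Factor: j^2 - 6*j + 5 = (j - 1)*(j - 5)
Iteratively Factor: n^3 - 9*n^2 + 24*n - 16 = (n - 4)*(n^2 - 5*n + 4) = (n - 4)*(n - 1)*(n - 4)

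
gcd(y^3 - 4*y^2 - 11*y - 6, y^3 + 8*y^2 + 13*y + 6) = y^2 + 2*y + 1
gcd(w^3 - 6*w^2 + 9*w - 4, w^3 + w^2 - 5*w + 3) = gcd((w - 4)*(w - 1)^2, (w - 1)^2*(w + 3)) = w^2 - 2*w + 1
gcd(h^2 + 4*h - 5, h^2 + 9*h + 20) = h + 5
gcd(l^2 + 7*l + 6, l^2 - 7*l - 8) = l + 1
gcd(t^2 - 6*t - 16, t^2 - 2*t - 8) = t + 2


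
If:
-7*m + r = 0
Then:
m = r/7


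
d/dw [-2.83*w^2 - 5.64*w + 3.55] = -5.66*w - 5.64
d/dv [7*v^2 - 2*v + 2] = 14*v - 2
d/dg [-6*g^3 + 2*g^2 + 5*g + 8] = -18*g^2 + 4*g + 5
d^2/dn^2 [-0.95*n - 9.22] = 0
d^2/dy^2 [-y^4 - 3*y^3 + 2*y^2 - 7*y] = -12*y^2 - 18*y + 4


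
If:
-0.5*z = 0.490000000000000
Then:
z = -0.98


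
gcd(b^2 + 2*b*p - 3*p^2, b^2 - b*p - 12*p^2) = b + 3*p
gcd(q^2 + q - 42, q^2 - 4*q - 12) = q - 6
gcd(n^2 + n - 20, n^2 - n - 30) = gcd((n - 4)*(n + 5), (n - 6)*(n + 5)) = n + 5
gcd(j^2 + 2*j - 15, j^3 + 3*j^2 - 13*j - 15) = j^2 + 2*j - 15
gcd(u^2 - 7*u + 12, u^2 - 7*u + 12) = u^2 - 7*u + 12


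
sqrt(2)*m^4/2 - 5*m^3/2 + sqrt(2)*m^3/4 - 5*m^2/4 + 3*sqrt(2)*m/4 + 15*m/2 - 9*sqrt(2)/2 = (m - 3/2)*(m - 3*sqrt(2)/2)*(m - sqrt(2))*(sqrt(2)*m/2 + sqrt(2))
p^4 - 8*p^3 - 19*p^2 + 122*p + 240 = (p - 8)*(p - 5)*(p + 2)*(p + 3)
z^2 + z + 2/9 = (z + 1/3)*(z + 2/3)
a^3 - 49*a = a*(a - 7)*(a + 7)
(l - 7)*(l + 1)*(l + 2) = l^3 - 4*l^2 - 19*l - 14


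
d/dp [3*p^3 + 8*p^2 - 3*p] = 9*p^2 + 16*p - 3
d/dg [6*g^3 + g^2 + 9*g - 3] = 18*g^2 + 2*g + 9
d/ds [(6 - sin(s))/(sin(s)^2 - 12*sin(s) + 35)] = (sin(s)^2 - 12*sin(s) + 37)*cos(s)/(sin(s)^2 - 12*sin(s) + 35)^2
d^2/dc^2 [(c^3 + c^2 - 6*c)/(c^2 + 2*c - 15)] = 2*(11*c^3 - 45*c^2 + 405*c + 45)/(c^6 + 6*c^5 - 33*c^4 - 172*c^3 + 495*c^2 + 1350*c - 3375)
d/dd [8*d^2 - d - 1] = 16*d - 1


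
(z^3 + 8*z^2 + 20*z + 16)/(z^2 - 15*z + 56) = (z^3 + 8*z^2 + 20*z + 16)/(z^2 - 15*z + 56)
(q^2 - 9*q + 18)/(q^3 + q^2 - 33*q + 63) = (q - 6)/(q^2 + 4*q - 21)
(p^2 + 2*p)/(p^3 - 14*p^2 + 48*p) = (p + 2)/(p^2 - 14*p + 48)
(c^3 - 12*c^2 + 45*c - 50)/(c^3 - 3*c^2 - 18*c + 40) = (c - 5)/(c + 4)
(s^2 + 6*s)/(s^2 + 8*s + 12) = s/(s + 2)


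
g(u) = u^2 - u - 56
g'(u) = 2*u - 1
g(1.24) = -55.70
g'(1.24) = 1.48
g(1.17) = -55.80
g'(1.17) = 1.34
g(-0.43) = -55.39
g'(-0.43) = -1.86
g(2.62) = -51.76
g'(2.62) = 4.24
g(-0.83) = -54.48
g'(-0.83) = -2.66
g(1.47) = -55.31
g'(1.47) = 1.94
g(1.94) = -54.18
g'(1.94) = 2.88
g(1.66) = -54.90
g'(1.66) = 2.32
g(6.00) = -26.00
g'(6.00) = 11.00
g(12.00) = 76.00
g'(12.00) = 23.00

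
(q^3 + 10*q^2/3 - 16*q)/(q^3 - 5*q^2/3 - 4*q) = (-3*q^2 - 10*q + 48)/(-3*q^2 + 5*q + 12)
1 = 1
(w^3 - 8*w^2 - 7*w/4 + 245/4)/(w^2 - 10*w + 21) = (w^2 - w - 35/4)/(w - 3)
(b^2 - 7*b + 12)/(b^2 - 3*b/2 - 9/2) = 2*(b - 4)/(2*b + 3)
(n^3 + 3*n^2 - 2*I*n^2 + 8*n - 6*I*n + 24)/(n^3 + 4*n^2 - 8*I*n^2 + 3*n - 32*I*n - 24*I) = (n^2 - 2*I*n + 8)/(n^2 + n*(1 - 8*I) - 8*I)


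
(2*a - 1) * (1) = 2*a - 1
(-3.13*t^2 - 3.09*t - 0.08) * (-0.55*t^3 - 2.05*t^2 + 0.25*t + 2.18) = 1.7215*t^5 + 8.116*t^4 + 5.596*t^3 - 7.4319*t^2 - 6.7562*t - 0.1744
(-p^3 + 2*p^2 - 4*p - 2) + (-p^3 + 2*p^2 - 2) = -2*p^3 + 4*p^2 - 4*p - 4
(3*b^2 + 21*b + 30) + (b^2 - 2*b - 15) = 4*b^2 + 19*b + 15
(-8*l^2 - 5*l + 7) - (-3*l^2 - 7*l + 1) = -5*l^2 + 2*l + 6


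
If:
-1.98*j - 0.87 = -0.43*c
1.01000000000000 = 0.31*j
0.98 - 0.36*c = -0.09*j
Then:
No Solution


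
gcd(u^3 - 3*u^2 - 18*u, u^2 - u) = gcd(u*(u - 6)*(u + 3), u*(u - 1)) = u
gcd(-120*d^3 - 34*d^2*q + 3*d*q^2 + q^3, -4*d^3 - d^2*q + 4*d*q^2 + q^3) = 4*d + q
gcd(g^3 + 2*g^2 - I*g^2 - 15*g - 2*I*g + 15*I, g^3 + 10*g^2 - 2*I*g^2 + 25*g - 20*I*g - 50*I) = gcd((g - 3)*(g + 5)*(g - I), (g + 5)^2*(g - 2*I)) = g + 5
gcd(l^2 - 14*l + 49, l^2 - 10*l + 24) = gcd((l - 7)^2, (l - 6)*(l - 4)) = 1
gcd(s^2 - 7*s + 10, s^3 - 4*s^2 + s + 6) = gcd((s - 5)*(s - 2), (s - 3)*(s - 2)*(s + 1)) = s - 2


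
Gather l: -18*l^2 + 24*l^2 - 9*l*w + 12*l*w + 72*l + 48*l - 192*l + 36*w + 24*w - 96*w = 6*l^2 + l*(3*w - 72) - 36*w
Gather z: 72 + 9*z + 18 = 9*z + 90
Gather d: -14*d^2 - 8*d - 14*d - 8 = -14*d^2 - 22*d - 8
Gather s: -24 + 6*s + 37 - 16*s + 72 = 85 - 10*s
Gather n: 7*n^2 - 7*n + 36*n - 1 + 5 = 7*n^2 + 29*n + 4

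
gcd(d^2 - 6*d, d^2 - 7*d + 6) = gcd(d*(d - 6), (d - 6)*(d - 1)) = d - 6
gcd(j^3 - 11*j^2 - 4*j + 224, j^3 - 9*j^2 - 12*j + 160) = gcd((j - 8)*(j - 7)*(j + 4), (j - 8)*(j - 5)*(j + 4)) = j^2 - 4*j - 32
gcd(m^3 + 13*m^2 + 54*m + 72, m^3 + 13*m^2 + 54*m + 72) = m^3 + 13*m^2 + 54*m + 72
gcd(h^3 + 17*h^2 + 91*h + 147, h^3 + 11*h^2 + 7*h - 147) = h^2 + 14*h + 49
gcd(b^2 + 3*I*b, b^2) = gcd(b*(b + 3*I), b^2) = b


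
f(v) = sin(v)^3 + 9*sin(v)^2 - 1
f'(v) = 3*sin(v)^2*cos(v) + 18*sin(v)*cos(v)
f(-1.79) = 6.64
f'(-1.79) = 3.20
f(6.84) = 1.66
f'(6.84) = 8.79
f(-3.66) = 1.33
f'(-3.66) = -8.39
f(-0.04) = -0.99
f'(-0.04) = -0.71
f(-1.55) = 7.00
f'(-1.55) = -0.31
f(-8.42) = 4.81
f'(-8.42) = 7.00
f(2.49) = 2.53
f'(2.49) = -9.56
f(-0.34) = -0.04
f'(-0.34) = -5.34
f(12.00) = 1.44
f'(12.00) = -7.42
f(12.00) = 1.44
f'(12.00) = -7.42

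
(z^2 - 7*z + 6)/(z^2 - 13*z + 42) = (z - 1)/(z - 7)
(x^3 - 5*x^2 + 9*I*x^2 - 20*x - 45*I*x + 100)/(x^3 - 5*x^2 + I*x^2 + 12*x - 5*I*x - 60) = (x + 5*I)/(x - 3*I)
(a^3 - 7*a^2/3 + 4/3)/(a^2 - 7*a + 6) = (3*a^2 - 4*a - 4)/(3*(a - 6))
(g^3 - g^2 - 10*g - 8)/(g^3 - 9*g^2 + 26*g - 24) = (g^2 + 3*g + 2)/(g^2 - 5*g + 6)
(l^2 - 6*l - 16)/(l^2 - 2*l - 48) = (l + 2)/(l + 6)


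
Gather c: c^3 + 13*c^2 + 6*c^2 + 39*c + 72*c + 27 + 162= c^3 + 19*c^2 + 111*c + 189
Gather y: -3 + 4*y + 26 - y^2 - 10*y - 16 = -y^2 - 6*y + 7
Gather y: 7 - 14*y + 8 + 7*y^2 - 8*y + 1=7*y^2 - 22*y + 16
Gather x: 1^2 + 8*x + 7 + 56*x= 64*x + 8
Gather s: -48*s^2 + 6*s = -48*s^2 + 6*s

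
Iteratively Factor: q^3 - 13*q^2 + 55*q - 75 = (q - 5)*(q^2 - 8*q + 15) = (q - 5)^2*(q - 3)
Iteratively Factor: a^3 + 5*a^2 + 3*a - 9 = (a + 3)*(a^2 + 2*a - 3) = (a + 3)^2*(a - 1)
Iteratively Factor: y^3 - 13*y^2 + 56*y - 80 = (y - 4)*(y^2 - 9*y + 20) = (y - 5)*(y - 4)*(y - 4)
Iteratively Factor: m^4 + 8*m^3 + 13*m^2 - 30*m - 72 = (m + 3)*(m^3 + 5*m^2 - 2*m - 24) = (m + 3)^2*(m^2 + 2*m - 8) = (m - 2)*(m + 3)^2*(m + 4)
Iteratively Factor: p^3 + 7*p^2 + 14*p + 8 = (p + 1)*(p^2 + 6*p + 8) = (p + 1)*(p + 4)*(p + 2)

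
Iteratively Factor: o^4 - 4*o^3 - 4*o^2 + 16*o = (o)*(o^3 - 4*o^2 - 4*o + 16) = o*(o - 4)*(o^2 - 4) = o*(o - 4)*(o + 2)*(o - 2)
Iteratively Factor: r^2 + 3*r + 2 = (r + 2)*(r + 1)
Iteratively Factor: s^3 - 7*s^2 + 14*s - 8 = (s - 4)*(s^2 - 3*s + 2) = (s - 4)*(s - 2)*(s - 1)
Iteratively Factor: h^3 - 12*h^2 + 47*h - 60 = (h - 5)*(h^2 - 7*h + 12) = (h - 5)*(h - 3)*(h - 4)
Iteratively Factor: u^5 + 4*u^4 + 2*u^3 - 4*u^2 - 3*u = (u)*(u^4 + 4*u^3 + 2*u^2 - 4*u - 3) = u*(u + 1)*(u^3 + 3*u^2 - u - 3) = u*(u + 1)^2*(u^2 + 2*u - 3) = u*(u - 1)*(u + 1)^2*(u + 3)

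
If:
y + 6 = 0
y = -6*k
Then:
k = 1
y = -6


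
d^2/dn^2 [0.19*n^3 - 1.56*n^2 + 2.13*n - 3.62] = 1.14*n - 3.12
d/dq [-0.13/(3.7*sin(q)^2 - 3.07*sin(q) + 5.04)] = (0.962*sin(q) - 0.3991)*cos(q)/(3.7*sin(q)^2 - 3.07*sin(q) + 5.04)^2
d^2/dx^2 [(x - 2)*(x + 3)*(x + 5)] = 6*x + 12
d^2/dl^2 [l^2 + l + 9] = 2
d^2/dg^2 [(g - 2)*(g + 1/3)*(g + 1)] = 6*g - 4/3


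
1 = 1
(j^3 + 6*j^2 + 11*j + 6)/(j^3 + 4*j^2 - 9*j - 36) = (j^2 + 3*j + 2)/(j^2 + j - 12)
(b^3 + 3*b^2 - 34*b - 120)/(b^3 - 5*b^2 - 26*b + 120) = (b + 4)/(b - 4)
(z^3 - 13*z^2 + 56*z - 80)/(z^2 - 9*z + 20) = z - 4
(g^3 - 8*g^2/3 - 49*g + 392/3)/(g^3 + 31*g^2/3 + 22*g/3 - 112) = (g - 7)/(g + 6)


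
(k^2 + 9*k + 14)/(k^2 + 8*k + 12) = (k + 7)/(k + 6)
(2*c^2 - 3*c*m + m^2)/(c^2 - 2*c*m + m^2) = (2*c - m)/(c - m)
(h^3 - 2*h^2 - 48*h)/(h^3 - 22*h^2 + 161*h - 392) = h*(h + 6)/(h^2 - 14*h + 49)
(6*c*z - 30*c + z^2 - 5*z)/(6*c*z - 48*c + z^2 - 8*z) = (z - 5)/(z - 8)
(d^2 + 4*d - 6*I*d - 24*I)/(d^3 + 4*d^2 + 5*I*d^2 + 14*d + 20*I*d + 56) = (d - 6*I)/(d^2 + 5*I*d + 14)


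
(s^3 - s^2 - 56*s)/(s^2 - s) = (s^2 - s - 56)/(s - 1)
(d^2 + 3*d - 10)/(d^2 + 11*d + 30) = (d - 2)/(d + 6)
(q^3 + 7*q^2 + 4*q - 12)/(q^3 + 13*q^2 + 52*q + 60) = (q - 1)/(q + 5)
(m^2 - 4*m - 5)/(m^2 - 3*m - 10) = (m + 1)/(m + 2)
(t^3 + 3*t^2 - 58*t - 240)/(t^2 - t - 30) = (t^2 - 2*t - 48)/(t - 6)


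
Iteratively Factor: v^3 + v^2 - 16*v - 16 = (v + 1)*(v^2 - 16) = (v - 4)*(v + 1)*(v + 4)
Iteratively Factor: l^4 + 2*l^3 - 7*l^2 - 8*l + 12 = (l - 1)*(l^3 + 3*l^2 - 4*l - 12) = (l - 2)*(l - 1)*(l^2 + 5*l + 6) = (l - 2)*(l - 1)*(l + 3)*(l + 2)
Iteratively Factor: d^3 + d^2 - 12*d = (d - 3)*(d^2 + 4*d) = d*(d - 3)*(d + 4)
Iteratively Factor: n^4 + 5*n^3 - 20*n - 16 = (n + 1)*(n^3 + 4*n^2 - 4*n - 16) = (n + 1)*(n + 2)*(n^2 + 2*n - 8) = (n - 2)*(n + 1)*(n + 2)*(n + 4)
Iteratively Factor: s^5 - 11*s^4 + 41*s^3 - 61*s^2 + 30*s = (s - 1)*(s^4 - 10*s^3 + 31*s^2 - 30*s) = (s - 2)*(s - 1)*(s^3 - 8*s^2 + 15*s) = (s - 5)*(s - 2)*(s - 1)*(s^2 - 3*s) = (s - 5)*(s - 3)*(s - 2)*(s - 1)*(s)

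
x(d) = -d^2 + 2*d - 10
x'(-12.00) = 26.00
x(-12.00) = -178.00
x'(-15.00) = 32.00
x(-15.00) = -265.00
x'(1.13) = -0.26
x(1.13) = -9.02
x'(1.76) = -1.52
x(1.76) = -9.58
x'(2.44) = -2.88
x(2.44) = -11.07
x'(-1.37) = 4.74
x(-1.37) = -14.62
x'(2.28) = -2.56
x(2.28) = -10.64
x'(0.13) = 1.74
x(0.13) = -9.76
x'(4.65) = -7.30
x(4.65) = -22.32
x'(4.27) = -6.54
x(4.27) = -19.69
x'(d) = 2 - 2*d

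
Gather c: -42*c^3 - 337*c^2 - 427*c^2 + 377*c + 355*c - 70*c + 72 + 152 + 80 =-42*c^3 - 764*c^2 + 662*c + 304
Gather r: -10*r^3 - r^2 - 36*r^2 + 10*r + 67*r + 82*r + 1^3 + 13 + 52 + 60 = -10*r^3 - 37*r^2 + 159*r + 126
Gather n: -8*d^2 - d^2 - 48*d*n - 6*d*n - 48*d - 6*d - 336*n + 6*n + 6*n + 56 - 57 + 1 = -9*d^2 - 54*d + n*(-54*d - 324)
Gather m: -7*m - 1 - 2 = -7*m - 3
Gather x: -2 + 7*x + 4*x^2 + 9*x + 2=4*x^2 + 16*x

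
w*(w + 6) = w^2 + 6*w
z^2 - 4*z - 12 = (z - 6)*(z + 2)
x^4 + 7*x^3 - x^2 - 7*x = x*(x - 1)*(x + 1)*(x + 7)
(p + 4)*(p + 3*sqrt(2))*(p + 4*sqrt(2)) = p^3 + 4*p^2 + 7*sqrt(2)*p^2 + 24*p + 28*sqrt(2)*p + 96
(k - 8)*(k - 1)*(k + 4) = k^3 - 5*k^2 - 28*k + 32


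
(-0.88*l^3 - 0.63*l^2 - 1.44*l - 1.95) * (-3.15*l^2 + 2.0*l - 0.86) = 2.772*l^5 + 0.2245*l^4 + 4.0328*l^3 + 3.8043*l^2 - 2.6616*l + 1.677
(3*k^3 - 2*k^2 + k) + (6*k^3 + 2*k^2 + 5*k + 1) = 9*k^3 + 6*k + 1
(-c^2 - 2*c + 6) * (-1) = c^2 + 2*c - 6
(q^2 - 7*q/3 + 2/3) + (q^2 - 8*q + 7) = 2*q^2 - 31*q/3 + 23/3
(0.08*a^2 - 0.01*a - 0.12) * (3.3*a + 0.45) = 0.264*a^3 + 0.003*a^2 - 0.4005*a - 0.054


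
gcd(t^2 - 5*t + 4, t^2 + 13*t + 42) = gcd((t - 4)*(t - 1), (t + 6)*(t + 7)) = 1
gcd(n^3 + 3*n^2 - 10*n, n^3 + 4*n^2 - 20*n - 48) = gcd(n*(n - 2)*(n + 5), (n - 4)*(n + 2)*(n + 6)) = 1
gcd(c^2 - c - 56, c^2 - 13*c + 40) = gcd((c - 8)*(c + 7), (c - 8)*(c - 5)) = c - 8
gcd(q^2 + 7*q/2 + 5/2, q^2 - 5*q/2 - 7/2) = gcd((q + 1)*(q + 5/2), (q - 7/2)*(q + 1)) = q + 1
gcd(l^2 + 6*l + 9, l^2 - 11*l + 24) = 1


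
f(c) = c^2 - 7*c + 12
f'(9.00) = 11.00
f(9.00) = 30.00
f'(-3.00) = -13.00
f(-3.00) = 42.00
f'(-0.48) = -7.96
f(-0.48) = 15.59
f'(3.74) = 0.48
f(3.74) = -0.19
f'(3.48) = -0.04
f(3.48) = -0.25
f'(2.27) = -2.46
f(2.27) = 1.26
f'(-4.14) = -15.28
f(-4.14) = 58.12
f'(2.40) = -2.20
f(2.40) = 0.96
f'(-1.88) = -10.76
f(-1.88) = 28.69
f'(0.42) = -6.16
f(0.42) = 9.24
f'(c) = 2*c - 7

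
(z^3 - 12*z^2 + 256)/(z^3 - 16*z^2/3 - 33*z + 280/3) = 3*(z^2 - 4*z - 32)/(3*z^2 + 8*z - 35)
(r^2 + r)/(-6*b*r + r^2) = (r + 1)/(-6*b + r)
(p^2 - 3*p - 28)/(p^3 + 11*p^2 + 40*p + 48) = (p - 7)/(p^2 + 7*p + 12)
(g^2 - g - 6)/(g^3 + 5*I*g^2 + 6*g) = (g^2 - g - 6)/(g*(g^2 + 5*I*g + 6))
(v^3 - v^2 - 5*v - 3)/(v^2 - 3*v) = v + 2 + 1/v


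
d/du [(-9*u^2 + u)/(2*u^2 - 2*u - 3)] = (16*u^2 + 54*u - 3)/(4*u^4 - 8*u^3 - 8*u^2 + 12*u + 9)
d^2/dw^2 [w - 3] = 0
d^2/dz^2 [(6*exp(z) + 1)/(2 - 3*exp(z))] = (-45*exp(z) - 30)*exp(z)/(27*exp(3*z) - 54*exp(2*z) + 36*exp(z) - 8)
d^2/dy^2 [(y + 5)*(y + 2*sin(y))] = -2*(y + 5)*sin(y) + 4*cos(y) + 2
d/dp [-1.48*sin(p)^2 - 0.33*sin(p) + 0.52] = -(2.96*sin(p) + 0.33)*cos(p)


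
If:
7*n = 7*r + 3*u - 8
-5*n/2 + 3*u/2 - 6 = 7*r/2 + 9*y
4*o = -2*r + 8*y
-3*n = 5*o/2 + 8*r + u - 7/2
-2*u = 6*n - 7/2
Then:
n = 1751/7152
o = -2099/894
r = 1703/1788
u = 2421/2384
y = -2231/2384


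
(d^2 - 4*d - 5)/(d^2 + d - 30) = (d + 1)/(d + 6)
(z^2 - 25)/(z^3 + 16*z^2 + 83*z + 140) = (z - 5)/(z^2 + 11*z + 28)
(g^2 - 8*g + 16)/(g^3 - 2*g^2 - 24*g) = (-g^2 + 8*g - 16)/(g*(-g^2 + 2*g + 24))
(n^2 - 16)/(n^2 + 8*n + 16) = (n - 4)/(n + 4)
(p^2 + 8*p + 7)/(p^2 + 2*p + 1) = (p + 7)/(p + 1)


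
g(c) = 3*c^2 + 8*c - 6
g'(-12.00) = -64.00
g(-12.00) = 330.00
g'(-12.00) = -64.00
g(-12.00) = 330.00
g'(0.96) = 13.76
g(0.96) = 4.44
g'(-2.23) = -5.38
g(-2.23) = -8.92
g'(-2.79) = -8.74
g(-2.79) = -4.97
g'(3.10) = 26.60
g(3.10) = 47.63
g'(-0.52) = 4.88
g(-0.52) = -9.35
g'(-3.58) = -13.48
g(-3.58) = 3.81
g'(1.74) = 18.44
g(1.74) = 17.00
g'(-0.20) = 6.80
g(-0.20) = -7.48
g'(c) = 6*c + 8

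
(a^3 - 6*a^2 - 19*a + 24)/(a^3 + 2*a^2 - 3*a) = (a - 8)/a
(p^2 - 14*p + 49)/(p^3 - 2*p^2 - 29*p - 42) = (p - 7)/(p^2 + 5*p + 6)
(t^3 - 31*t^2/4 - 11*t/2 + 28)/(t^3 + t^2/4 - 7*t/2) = (t - 8)/t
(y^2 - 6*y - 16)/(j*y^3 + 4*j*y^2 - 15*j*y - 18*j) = (y^2 - 6*y - 16)/(j*(y^3 + 4*y^2 - 15*y - 18))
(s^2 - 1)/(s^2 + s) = (s - 1)/s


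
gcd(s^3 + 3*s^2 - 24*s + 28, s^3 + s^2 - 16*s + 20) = s^2 - 4*s + 4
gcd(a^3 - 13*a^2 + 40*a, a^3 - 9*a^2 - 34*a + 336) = a - 8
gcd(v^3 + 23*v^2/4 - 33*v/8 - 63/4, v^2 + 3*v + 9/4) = v + 3/2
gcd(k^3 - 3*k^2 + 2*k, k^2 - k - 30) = 1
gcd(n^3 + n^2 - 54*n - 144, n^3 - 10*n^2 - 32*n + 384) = n^2 - 2*n - 48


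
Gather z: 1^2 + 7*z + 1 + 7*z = 14*z + 2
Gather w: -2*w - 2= -2*w - 2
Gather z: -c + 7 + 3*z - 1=-c + 3*z + 6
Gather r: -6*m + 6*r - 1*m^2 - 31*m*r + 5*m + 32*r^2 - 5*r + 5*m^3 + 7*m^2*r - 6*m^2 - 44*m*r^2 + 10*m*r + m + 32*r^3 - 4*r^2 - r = 5*m^3 - 7*m^2 + 32*r^3 + r^2*(28 - 44*m) + r*(7*m^2 - 21*m)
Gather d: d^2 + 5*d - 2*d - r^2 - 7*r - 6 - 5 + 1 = d^2 + 3*d - r^2 - 7*r - 10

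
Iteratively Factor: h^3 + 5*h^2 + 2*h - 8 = (h + 2)*(h^2 + 3*h - 4) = (h + 2)*(h + 4)*(h - 1)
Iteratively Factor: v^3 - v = (v - 1)*(v^2 + v) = (v - 1)*(v + 1)*(v)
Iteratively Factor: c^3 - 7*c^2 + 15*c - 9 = (c - 1)*(c^2 - 6*c + 9) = (c - 3)*(c - 1)*(c - 3)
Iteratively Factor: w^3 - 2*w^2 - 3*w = (w + 1)*(w^2 - 3*w) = (w - 3)*(w + 1)*(w)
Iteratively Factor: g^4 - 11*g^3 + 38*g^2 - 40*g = (g)*(g^3 - 11*g^2 + 38*g - 40) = g*(g - 4)*(g^2 - 7*g + 10) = g*(g - 5)*(g - 4)*(g - 2)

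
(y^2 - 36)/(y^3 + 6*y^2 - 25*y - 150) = (y - 6)/(y^2 - 25)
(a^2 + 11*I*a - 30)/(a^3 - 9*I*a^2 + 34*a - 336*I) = (a + 5*I)/(a^2 - 15*I*a - 56)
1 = 1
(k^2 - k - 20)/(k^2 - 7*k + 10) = (k + 4)/(k - 2)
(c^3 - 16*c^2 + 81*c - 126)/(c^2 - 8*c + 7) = (c^2 - 9*c + 18)/(c - 1)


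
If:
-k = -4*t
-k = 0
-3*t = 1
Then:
No Solution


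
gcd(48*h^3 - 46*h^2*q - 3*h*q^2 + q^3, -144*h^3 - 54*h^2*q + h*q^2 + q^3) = -48*h^2 - 2*h*q + q^2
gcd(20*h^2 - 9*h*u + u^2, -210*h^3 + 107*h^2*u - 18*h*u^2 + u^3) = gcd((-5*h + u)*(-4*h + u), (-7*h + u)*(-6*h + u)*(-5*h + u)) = -5*h + u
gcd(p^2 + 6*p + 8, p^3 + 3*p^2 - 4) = p + 2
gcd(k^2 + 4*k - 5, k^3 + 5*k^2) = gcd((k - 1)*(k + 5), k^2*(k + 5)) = k + 5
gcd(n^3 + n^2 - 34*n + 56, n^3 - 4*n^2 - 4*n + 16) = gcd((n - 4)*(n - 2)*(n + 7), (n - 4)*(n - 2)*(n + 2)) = n^2 - 6*n + 8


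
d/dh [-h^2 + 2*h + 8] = 2 - 2*h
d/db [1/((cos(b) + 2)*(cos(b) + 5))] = (2*cos(b) + 7)*sin(b)/((cos(b) + 2)^2*(cos(b) + 5)^2)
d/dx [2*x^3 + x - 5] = 6*x^2 + 1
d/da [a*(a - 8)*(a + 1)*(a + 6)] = 4*a^3 - 3*a^2 - 100*a - 48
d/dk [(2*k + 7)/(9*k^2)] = 2*(-k - 7)/(9*k^3)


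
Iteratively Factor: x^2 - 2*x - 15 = (x + 3)*(x - 5)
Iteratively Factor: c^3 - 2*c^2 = (c - 2)*(c^2) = c*(c - 2)*(c)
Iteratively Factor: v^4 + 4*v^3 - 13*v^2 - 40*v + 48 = (v - 1)*(v^3 + 5*v^2 - 8*v - 48) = (v - 1)*(v + 4)*(v^2 + v - 12) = (v - 1)*(v + 4)^2*(v - 3)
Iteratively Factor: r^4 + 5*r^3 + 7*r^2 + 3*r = (r + 3)*(r^3 + 2*r^2 + r) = r*(r + 3)*(r^2 + 2*r + 1) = r*(r + 1)*(r + 3)*(r + 1)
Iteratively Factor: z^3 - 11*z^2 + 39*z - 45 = (z - 3)*(z^2 - 8*z + 15) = (z - 5)*(z - 3)*(z - 3)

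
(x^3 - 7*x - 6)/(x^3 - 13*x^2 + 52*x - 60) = (x^3 - 7*x - 6)/(x^3 - 13*x^2 + 52*x - 60)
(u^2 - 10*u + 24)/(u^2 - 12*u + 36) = (u - 4)/(u - 6)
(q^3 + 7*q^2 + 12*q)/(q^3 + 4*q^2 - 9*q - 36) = q/(q - 3)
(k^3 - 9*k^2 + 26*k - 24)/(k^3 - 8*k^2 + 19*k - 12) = (k - 2)/(k - 1)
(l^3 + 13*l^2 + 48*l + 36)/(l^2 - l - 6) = (l^3 + 13*l^2 + 48*l + 36)/(l^2 - l - 6)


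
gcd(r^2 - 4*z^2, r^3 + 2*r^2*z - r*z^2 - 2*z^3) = r + 2*z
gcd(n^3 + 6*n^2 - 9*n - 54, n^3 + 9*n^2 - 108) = n^2 + 3*n - 18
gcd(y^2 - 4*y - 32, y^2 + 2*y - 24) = 1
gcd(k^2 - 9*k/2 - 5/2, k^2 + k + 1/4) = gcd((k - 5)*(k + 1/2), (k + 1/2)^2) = k + 1/2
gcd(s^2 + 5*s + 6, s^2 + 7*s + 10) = s + 2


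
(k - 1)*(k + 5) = k^2 + 4*k - 5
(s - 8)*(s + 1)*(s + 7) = s^3 - 57*s - 56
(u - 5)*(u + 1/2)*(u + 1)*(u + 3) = u^4 - u^3/2 - 35*u^2/2 - 47*u/2 - 15/2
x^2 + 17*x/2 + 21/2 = (x + 3/2)*(x + 7)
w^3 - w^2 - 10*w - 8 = (w - 4)*(w + 1)*(w + 2)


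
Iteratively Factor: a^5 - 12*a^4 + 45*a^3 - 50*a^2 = (a)*(a^4 - 12*a^3 + 45*a^2 - 50*a) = a^2*(a^3 - 12*a^2 + 45*a - 50) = a^2*(a - 2)*(a^2 - 10*a + 25) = a^2*(a - 5)*(a - 2)*(a - 5)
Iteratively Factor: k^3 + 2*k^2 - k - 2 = (k + 2)*(k^2 - 1) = (k + 1)*(k + 2)*(k - 1)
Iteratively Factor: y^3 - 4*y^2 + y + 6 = (y - 3)*(y^2 - y - 2) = (y - 3)*(y + 1)*(y - 2)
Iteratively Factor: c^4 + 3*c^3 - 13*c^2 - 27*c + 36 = (c - 1)*(c^3 + 4*c^2 - 9*c - 36) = (c - 1)*(c + 3)*(c^2 + c - 12) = (c - 3)*(c - 1)*(c + 3)*(c + 4)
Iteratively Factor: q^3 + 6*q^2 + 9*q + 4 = (q + 1)*(q^2 + 5*q + 4) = (q + 1)*(q + 4)*(q + 1)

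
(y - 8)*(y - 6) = y^2 - 14*y + 48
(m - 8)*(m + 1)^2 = m^3 - 6*m^2 - 15*m - 8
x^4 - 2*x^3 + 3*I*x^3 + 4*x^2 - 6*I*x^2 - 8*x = x*(x - 2)*(x - I)*(x + 4*I)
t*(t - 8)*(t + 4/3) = t^3 - 20*t^2/3 - 32*t/3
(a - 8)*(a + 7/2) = a^2 - 9*a/2 - 28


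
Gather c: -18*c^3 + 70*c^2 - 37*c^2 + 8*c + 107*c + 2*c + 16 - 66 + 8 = -18*c^3 + 33*c^2 + 117*c - 42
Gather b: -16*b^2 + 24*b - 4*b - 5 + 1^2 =-16*b^2 + 20*b - 4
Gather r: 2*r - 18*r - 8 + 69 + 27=88 - 16*r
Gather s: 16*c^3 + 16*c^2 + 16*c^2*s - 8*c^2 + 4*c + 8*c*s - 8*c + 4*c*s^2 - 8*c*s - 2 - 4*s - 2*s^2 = 16*c^3 + 8*c^2 - 4*c + s^2*(4*c - 2) + s*(16*c^2 - 4) - 2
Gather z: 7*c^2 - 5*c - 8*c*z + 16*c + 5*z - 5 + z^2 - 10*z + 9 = 7*c^2 + 11*c + z^2 + z*(-8*c - 5) + 4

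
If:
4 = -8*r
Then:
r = -1/2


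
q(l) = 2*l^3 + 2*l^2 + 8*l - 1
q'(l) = 6*l^2 + 4*l + 8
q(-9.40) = -1560.65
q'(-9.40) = 500.56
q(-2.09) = -27.24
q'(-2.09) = 25.85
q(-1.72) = -19.02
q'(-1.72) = 18.87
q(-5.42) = -304.05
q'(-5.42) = 162.58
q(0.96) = 10.29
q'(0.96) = 17.37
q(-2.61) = -43.81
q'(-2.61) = 38.43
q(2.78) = 79.67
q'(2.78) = 65.49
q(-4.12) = -139.88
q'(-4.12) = 93.37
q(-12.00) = -3265.00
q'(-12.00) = 824.00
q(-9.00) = -1369.00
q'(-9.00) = 458.00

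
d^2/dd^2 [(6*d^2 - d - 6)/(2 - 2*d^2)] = d*(d^2 + 3)/(d^6 - 3*d^4 + 3*d^2 - 1)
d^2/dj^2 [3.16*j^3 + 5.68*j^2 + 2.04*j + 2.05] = 18.96*j + 11.36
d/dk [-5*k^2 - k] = -10*k - 1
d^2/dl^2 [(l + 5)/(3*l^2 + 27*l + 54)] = 2*((l + 5)*(2*l + 9)^2 - (3*l + 14)*(l^2 + 9*l + 18))/(3*(l^2 + 9*l + 18)^3)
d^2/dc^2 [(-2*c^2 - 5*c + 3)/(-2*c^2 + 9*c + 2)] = 2*(56*c^3 - 12*c^2 + 222*c - 337)/(8*c^6 - 108*c^5 + 462*c^4 - 513*c^3 - 462*c^2 - 108*c - 8)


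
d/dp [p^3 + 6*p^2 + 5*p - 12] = 3*p^2 + 12*p + 5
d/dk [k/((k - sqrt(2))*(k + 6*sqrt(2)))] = (-k^2 - 12)/(k^4 + 10*sqrt(2)*k^3 + 26*k^2 - 120*sqrt(2)*k + 144)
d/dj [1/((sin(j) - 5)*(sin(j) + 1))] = 2*(2 - sin(j))*cos(j)/((sin(j) - 5)^2*(sin(j) + 1)^2)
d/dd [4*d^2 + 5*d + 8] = 8*d + 5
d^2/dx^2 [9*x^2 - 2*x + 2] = 18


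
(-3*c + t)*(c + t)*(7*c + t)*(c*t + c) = -21*c^4*t - 21*c^4 - 17*c^3*t^2 - 17*c^3*t + 5*c^2*t^3 + 5*c^2*t^2 + c*t^4 + c*t^3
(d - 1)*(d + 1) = d^2 - 1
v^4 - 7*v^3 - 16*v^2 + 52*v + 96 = (v - 8)*(v - 3)*(v + 2)^2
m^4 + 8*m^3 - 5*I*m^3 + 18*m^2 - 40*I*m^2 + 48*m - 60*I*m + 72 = (m + 2)*(m + 6)*(m - 6*I)*(m + I)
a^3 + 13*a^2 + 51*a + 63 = (a + 3)^2*(a + 7)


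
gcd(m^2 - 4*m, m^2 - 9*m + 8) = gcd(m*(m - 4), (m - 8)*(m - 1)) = 1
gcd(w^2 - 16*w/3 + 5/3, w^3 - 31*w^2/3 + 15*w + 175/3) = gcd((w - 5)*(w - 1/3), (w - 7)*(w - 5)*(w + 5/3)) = w - 5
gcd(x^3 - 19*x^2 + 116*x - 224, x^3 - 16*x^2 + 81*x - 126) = x - 7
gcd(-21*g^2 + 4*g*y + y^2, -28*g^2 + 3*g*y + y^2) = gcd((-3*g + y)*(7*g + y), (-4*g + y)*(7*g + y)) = 7*g + y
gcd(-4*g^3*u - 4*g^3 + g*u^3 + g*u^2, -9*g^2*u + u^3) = 1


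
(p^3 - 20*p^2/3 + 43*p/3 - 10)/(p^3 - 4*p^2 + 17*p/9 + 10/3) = 3*(p - 2)/(3*p + 2)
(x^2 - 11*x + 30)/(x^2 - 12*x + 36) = (x - 5)/(x - 6)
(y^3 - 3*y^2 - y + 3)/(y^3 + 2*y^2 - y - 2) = (y - 3)/(y + 2)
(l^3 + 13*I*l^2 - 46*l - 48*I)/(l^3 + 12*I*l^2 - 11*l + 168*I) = (l^2 + 5*I*l - 6)/(l^2 + 4*I*l + 21)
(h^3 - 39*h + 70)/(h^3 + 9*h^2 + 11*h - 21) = (h^2 - 7*h + 10)/(h^2 + 2*h - 3)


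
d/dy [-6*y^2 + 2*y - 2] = 2 - 12*y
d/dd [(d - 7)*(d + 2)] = 2*d - 5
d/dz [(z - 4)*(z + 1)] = 2*z - 3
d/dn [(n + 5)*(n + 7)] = 2*n + 12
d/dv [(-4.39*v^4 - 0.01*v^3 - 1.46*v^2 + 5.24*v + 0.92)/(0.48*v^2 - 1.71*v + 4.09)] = (-4.2144*v^5 + 22.5159*v^4 - 71.7862*v^3 - 0.1413*v^2 - 12.826*v + 23.0048)/(0.2304*v^4 - 1.6416*v^3 + 6.8505*v^2 - 13.9878*v + 16.7281)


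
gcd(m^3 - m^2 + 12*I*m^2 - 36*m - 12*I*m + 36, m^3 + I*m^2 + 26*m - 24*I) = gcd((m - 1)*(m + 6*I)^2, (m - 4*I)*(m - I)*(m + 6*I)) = m + 6*I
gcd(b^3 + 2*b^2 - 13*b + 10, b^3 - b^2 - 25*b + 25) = b^2 + 4*b - 5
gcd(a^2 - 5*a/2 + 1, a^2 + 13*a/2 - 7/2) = a - 1/2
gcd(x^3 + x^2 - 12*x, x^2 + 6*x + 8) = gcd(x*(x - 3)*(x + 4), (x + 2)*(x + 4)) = x + 4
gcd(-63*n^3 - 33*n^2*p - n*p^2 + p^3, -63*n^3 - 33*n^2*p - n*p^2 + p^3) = -63*n^3 - 33*n^2*p - n*p^2 + p^3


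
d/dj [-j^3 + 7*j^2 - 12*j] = -3*j^2 + 14*j - 12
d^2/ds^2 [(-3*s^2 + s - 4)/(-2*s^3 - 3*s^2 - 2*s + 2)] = 2*(12*s^6 - 12*s^5 + 42*s^4 + 253*s^3 + 186*s^2 + 102*s + 48)/(8*s^9 + 36*s^8 + 78*s^7 + 75*s^6 + 6*s^5 - 66*s^4 - 40*s^3 + 12*s^2 + 24*s - 8)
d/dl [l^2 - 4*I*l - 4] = 2*l - 4*I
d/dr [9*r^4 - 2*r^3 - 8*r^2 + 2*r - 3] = 36*r^3 - 6*r^2 - 16*r + 2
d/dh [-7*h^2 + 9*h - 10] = 9 - 14*h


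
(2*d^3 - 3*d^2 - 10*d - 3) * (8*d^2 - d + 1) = 16*d^5 - 26*d^4 - 75*d^3 - 17*d^2 - 7*d - 3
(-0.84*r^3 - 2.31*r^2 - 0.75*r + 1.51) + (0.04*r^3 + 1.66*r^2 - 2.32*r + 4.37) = -0.8*r^3 - 0.65*r^2 - 3.07*r + 5.88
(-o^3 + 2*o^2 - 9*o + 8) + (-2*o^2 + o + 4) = -o^3 - 8*o + 12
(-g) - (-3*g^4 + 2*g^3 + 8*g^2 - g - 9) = 3*g^4 - 2*g^3 - 8*g^2 + 9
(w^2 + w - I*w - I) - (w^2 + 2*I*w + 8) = w - 3*I*w - 8 - I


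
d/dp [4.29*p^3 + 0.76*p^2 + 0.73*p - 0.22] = 12.87*p^2 + 1.52*p + 0.73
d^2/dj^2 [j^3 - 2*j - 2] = 6*j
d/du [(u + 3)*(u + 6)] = 2*u + 9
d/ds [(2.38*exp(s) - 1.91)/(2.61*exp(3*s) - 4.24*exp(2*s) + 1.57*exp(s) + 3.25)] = (-12.4236*exp(3*s) + 25.0465*exp(2*s) - 16.1968*exp(s) + 10.7337)*exp(s)/(6.8121*exp(6*s) - 22.1328*exp(5*s) + 26.173*exp(4*s) + 3.6514*exp(3*s) - 25.0951*exp(2*s) + 10.205*exp(s) + 10.5625)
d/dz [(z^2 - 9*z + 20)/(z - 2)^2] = (5*z - 22)/(z^3 - 6*z^2 + 12*z - 8)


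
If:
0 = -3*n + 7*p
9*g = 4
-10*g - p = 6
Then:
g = 4/9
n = -658/27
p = -94/9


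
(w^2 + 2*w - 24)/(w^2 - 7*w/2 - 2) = 2*(w + 6)/(2*w + 1)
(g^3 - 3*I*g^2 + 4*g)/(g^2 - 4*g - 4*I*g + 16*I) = g*(g + I)/(g - 4)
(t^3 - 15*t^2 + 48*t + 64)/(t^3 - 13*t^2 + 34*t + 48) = (t - 8)/(t - 6)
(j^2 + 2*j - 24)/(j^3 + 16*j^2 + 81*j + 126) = (j - 4)/(j^2 + 10*j + 21)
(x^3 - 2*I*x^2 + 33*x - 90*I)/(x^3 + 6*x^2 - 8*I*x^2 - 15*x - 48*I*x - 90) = (x + 6*I)/(x + 6)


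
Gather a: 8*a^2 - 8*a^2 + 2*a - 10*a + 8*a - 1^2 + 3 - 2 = 0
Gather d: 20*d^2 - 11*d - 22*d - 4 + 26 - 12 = 20*d^2 - 33*d + 10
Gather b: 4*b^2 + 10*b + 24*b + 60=4*b^2 + 34*b + 60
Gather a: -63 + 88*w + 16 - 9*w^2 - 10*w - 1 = -9*w^2 + 78*w - 48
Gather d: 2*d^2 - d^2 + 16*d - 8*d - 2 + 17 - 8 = d^2 + 8*d + 7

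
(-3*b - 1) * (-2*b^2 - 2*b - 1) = 6*b^3 + 8*b^2 + 5*b + 1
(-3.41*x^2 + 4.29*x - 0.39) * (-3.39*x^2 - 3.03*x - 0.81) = 11.5599*x^4 - 4.2108*x^3 - 8.9145*x^2 - 2.2932*x + 0.3159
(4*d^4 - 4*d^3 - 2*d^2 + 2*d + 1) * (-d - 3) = -4*d^5 - 8*d^4 + 14*d^3 + 4*d^2 - 7*d - 3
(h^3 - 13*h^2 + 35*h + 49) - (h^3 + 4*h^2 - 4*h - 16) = -17*h^2 + 39*h + 65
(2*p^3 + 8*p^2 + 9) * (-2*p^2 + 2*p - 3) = -4*p^5 - 12*p^4 + 10*p^3 - 42*p^2 + 18*p - 27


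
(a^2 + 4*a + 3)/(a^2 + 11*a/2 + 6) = 2*(a^2 + 4*a + 3)/(2*a^2 + 11*a + 12)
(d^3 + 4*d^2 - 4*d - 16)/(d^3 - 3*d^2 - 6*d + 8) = (d^2 + 2*d - 8)/(d^2 - 5*d + 4)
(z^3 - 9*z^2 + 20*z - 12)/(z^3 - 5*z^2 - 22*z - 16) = (-z^3 + 9*z^2 - 20*z + 12)/(-z^3 + 5*z^2 + 22*z + 16)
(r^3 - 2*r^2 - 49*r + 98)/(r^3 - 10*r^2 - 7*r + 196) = (r^2 + 5*r - 14)/(r^2 - 3*r - 28)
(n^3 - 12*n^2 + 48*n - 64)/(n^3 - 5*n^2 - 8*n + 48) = (n - 4)/(n + 3)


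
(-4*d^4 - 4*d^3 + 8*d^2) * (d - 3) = -4*d^5 + 8*d^4 + 20*d^3 - 24*d^2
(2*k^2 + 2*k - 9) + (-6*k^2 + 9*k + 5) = -4*k^2 + 11*k - 4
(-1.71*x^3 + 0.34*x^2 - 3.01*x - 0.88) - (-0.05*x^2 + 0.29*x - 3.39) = -1.71*x^3 + 0.39*x^2 - 3.3*x + 2.51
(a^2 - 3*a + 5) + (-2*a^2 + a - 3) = -a^2 - 2*a + 2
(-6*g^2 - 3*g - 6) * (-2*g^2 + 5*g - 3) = 12*g^4 - 24*g^3 + 15*g^2 - 21*g + 18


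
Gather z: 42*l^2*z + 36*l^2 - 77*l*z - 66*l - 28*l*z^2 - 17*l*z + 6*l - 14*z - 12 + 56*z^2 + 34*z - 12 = 36*l^2 - 60*l + z^2*(56 - 28*l) + z*(42*l^2 - 94*l + 20) - 24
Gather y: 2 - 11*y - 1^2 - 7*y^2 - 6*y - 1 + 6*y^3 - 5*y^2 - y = 6*y^3 - 12*y^2 - 18*y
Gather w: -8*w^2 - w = -8*w^2 - w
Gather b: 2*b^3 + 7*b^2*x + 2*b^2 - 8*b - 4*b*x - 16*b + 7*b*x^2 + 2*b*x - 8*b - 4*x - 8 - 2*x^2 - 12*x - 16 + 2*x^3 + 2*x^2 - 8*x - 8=2*b^3 + b^2*(7*x + 2) + b*(7*x^2 - 2*x - 32) + 2*x^3 - 24*x - 32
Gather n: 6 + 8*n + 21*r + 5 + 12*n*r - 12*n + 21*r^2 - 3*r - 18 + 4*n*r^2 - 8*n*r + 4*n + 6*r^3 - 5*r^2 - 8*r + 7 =n*(4*r^2 + 4*r) + 6*r^3 + 16*r^2 + 10*r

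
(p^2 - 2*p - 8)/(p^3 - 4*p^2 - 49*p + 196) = (p + 2)/(p^2 - 49)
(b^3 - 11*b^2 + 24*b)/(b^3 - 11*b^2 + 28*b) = (b^2 - 11*b + 24)/(b^2 - 11*b + 28)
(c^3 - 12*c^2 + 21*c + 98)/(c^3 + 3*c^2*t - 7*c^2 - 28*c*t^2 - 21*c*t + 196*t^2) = (-c^2 + 5*c + 14)/(-c^2 - 3*c*t + 28*t^2)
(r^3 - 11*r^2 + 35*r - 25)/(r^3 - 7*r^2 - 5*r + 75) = (r - 1)/(r + 3)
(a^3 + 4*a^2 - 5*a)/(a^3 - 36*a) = (a^2 + 4*a - 5)/(a^2 - 36)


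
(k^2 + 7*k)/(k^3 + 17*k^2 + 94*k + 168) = k/(k^2 + 10*k + 24)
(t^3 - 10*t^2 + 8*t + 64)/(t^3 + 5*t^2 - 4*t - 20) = (t^2 - 12*t + 32)/(t^2 + 3*t - 10)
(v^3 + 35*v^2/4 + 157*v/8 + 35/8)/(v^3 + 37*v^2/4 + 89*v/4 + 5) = (v + 7/2)/(v + 4)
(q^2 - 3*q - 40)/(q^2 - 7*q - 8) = (q + 5)/(q + 1)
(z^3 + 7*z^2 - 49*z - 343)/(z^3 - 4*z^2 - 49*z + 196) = (z + 7)/(z - 4)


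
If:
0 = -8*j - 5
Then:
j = -5/8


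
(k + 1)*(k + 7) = k^2 + 8*k + 7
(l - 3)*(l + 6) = l^2 + 3*l - 18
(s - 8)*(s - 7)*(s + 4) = s^3 - 11*s^2 - 4*s + 224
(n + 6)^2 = n^2 + 12*n + 36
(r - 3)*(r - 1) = r^2 - 4*r + 3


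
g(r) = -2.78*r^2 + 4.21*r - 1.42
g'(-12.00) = 70.93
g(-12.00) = -452.26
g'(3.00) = -12.47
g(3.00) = -13.81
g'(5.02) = -23.70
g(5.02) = -50.34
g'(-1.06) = 10.10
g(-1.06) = -9.01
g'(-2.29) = 16.94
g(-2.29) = -25.64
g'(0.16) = 3.32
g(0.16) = -0.82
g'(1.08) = -1.79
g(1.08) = -0.12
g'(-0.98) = 9.66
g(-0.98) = -8.22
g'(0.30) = 2.54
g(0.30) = -0.41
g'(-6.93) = 42.74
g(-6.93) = -164.10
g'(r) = 4.21 - 5.56*r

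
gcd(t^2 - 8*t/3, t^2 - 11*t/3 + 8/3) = t - 8/3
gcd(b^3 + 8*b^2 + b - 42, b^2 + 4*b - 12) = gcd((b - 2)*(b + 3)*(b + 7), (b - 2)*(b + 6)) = b - 2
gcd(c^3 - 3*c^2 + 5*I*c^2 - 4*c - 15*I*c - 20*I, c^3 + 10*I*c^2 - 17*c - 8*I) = 1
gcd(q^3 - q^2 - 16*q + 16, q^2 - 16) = q^2 - 16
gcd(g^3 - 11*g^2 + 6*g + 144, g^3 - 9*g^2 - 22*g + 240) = g^2 - 14*g + 48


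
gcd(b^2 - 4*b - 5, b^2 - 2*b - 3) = b + 1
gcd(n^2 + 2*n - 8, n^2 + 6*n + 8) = n + 4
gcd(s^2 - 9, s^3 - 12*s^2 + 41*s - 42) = s - 3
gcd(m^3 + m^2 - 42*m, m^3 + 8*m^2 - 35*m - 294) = m^2 + m - 42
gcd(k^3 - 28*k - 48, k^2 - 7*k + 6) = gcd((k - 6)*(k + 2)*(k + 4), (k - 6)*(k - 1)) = k - 6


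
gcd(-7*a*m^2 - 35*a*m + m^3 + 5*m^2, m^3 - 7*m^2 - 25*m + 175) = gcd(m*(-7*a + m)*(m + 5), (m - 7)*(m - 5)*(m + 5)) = m + 5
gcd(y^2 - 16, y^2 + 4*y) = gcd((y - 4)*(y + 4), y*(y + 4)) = y + 4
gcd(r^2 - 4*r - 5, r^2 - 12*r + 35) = r - 5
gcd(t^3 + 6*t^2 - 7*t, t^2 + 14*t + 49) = t + 7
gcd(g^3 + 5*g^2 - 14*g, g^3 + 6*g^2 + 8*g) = g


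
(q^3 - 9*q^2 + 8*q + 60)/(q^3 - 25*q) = (q^2 - 4*q - 12)/(q*(q + 5))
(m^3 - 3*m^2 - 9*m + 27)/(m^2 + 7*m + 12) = (m^2 - 6*m + 9)/(m + 4)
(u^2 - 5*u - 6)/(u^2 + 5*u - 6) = (u^2 - 5*u - 6)/(u^2 + 5*u - 6)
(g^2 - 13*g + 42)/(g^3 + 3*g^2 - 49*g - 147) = (g - 6)/(g^2 + 10*g + 21)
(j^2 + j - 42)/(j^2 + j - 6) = (j^2 + j - 42)/(j^2 + j - 6)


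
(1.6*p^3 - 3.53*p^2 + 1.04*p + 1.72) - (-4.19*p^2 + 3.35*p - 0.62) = 1.6*p^3 + 0.660000000000001*p^2 - 2.31*p + 2.34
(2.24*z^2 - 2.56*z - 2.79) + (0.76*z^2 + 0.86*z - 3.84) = 3.0*z^2 - 1.7*z - 6.63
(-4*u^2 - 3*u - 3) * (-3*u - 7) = 12*u^3 + 37*u^2 + 30*u + 21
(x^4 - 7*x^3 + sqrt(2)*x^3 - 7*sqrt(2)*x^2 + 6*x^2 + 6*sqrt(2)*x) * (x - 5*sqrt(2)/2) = x^5 - 7*x^4 - 3*sqrt(2)*x^4/2 + x^3 + 21*sqrt(2)*x^3/2 - 9*sqrt(2)*x^2 + 35*x^2 - 30*x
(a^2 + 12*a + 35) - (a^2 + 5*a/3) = 31*a/3 + 35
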